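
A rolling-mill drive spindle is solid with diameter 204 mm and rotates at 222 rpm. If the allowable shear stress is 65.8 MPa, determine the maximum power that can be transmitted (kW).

J = πd⁴/32 = π(0.204)⁴/32 = 1.700×10^-4 m⁴.
T_max = τ_allow·J/r = 6.58×10^7 × 1.700×10^-4 / 0.102 = 109700 N·m.
ω = 2π·222/60 = 23.25 rad/s, so P_max = T_max·ω = 2.550×10^6 W.

2550 kW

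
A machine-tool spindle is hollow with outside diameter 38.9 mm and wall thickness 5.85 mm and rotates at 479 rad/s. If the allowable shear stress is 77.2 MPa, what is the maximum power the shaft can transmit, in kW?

J = π(d_o⁴ − d_i⁴)/32 = π(0.0389⁴ − 0.0272⁴)/32 = 1.711×10^-7 m⁴.
T_max = τ_allow·J/r = 7.72×10^7 × 1.711×10^-7 / 0.0194 = 679.0 N·m.
ω = 479 rad/s, so P_max = T_max·ω = 3.252×10^5 W.

325 kW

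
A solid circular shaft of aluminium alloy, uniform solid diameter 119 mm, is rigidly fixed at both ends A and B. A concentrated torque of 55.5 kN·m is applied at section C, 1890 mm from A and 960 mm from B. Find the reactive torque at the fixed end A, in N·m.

18700 N·m

With uniform GJ and both ends fixed, compatibility θ_AC = θ_CB gives T_A·a = T_B·b, together with T_A + T_B = T₀.
T_A = T₀·b/(a+b) = 55500·960/2850 = 18690 N·m; T_B = 36810 N·m.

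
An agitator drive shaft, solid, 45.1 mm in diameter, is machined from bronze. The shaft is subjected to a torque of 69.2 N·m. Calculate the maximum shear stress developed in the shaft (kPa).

3840 kPa

J = πd⁴/32 = π(0.0451)⁴/32 = 4.062×10^-7 m⁴.
τ_max = T·r/J = 69.20 × 0.0226 / 4.062×10^-7 = 3.842×10^6 Pa.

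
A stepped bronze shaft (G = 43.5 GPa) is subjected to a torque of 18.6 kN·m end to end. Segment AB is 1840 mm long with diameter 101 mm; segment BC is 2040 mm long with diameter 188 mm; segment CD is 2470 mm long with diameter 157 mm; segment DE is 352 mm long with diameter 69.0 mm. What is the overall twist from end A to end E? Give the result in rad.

J_AB = π(0.101)⁴/32 = 1.02×10^-5 m⁴; J_BC = π(0.188)⁴/32 = 1.23×10^-4 m⁴; J_CD = π(0.157)⁴/32 = 5.96×10^-5 m⁴; J_DE = π(0.0690)⁴/32 = 2.23×10^-6 m⁴.
θ = (T/G)·Σ L_i/J_i = (18600/43.5×10⁹)·(1.84/1.02×10^-5 + 2.04/1.23×10^-4 + 2.47/5.96×10^-5 + 0.352/2.23×10^-6) = 0.1695 rad.

0.169 rad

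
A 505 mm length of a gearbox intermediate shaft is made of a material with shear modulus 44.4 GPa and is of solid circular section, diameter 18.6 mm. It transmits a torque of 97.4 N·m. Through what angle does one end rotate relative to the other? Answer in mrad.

J = πd⁴/32 = π(0.0186)⁴/32 = 1.175×10^-8 m⁴.
θ = T·L/(G·J) = 97.40 × 0.505 / (44.4×10⁹ × 1.175×10^-8) = 0.09428 rad.

94.3 mrad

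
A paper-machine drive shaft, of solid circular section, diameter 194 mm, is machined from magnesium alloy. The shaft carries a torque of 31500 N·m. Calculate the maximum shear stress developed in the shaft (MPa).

22.0 MPa

J = πd⁴/32 = π(0.194)⁴/32 = 1.391×10^-4 m⁴.
τ_max = T·r/J = 31500 × 0.0970 / 1.391×10^-4 = 2.197×10^7 Pa.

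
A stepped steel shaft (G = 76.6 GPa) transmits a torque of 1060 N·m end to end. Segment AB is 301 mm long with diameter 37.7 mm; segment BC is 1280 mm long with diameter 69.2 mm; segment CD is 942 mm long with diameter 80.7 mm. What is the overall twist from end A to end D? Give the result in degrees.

J_AB = π(0.0377)⁴/32 = 1.98×10^-7 m⁴; J_BC = π(0.0692)⁴/32 = 2.25×10^-6 m⁴; J_CD = π(0.0807)⁴/32 = 4.16×10^-6 m⁴.
θ = (T/G)·Σ L_i/J_i = (1060/76.6×10⁹)·(0.301/1.98×10^-7 + 1.28/2.25×10^-6 + 0.942/4.16×10^-6) = 0.03200 rad.

1.83°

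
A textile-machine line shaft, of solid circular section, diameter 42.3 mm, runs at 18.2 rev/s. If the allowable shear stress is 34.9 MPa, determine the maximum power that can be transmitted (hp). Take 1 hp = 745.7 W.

79.5 hp

J = πd⁴/32 = π(0.0423)⁴/32 = 3.143×10^-7 m⁴.
T_max = τ_allow·J/r = 3.49×10^7 × 3.143×10^-7 / 0.0211 = 518.7 N·m.
ω = 2π·18.2 = 114.4 rad/s, so P_max = T_max·ω = 5.931×10^4 W.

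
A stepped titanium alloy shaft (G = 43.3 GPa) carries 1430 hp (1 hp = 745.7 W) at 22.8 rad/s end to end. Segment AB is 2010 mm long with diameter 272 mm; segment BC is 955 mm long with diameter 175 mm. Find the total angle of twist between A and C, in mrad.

15.2 mrad

ω = 22.8 rad/s, so T = P/ω = 1430×745.7 / 22.80 = 46770 N·m.
J_AB = π(0.272)⁴/32 = 5.37×10^-4 m⁴; J_BC = π(0.175)⁴/32 = 9.21×10^-5 m⁴.
θ = (T/G)·Σ L_i/J_i = (46770/43.3×10⁹)·(2.01/5.37×10^-4 + 0.955/9.21×10^-5) = 0.01524 rad.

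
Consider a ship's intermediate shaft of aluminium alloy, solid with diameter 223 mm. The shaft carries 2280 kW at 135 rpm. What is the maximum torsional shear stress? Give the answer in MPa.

74.1 MPa

ω = 2π·135/60 = 14.14 rad/s, so T = P/ω = 2280×10³ / 14.14 = 161300 N·m.
J = πd⁴/32 = π(0.223)⁴/32 = 2.428×10^-4 m⁴.
τ_max = T·r/J = 161300 × 0.112 / 2.428×10^-4 = 7.407×10^7 Pa.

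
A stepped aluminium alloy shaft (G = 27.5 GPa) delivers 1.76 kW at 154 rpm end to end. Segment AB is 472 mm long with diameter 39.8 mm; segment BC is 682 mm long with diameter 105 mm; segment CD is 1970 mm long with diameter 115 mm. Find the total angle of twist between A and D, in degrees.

ω = 2π·154/60 = 16.13 rad/s, so T = P/ω = 1.76×10³ / 16.13 = 109.1 N·m.
J_AB = π(0.0398)⁴/32 = 2.46×10^-7 m⁴; J_BC = π(0.105)⁴/32 = 1.19×10^-5 m⁴; J_CD = π(0.115)⁴/32 = 1.72×10^-5 m⁴.
θ = (T/G)·Σ L_i/J_i = (109.1/27.5×10⁹)·(0.472/2.46×10^-7 + 0.682/1.19×10^-5 + 1.97/1.72×10^-5) = 8.286×10^-3 rad.

0.475°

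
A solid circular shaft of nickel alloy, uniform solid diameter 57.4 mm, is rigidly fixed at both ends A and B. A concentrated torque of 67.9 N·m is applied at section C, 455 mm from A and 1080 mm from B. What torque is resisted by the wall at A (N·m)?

47.8 N·m

With uniform GJ and both ends fixed, compatibility θ_AC = θ_CB gives T_A·a = T_B·b, together with T_A + T_B = T₀.
T_A = T₀·b/(a+b) = 67.90·1080/1535 = 47.77 N·m; T_B = 20.13 N·m.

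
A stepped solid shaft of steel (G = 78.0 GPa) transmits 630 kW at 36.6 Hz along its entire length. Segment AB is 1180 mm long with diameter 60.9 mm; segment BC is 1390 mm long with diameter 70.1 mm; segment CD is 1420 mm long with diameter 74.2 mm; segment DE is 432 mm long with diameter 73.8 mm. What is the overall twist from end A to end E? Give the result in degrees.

4.20°

ω = 2π·36.6 = 230.0 rad/s, so T = P/ω = 630×10³ / 230.0 = 2740 N·m.
J_AB = π(0.0609)⁴/32 = 1.35×10^-6 m⁴; J_BC = π(0.0701)⁴/32 = 2.37×10^-6 m⁴; J_CD = π(0.0742)⁴/32 = 2.98×10^-6 m⁴; J_DE = π(0.0738)⁴/32 = 2.91×10^-6 m⁴.
θ = (T/G)·Σ L_i/J_i = (2740/78.0×10⁹)·(1.18/1.35×10^-6 + 1.39/2.37×10^-6 + 1.42/2.98×10^-6 + 0.432/2.91×10^-6) = 0.07325 rad.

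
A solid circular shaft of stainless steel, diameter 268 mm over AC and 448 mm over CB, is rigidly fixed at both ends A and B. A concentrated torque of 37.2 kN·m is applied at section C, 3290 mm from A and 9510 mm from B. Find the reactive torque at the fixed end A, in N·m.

10100 N·m

Compatibility: T_A·a/J_AC = T_B·b/J_CB with T_A + T_B = T₀.
J_AC = 5.06×10^-4 m⁴, J_CB = 3.95×10^-3 m⁴, so T_A = T₀·(J_AC/a)/((J_AC/a)+(J_CB/b)) = 10050 N·m, T_B = 27150 N·m.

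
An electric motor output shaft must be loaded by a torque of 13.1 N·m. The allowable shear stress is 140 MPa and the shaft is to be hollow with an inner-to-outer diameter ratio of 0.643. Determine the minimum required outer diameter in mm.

For a hollow shaft with d_i/d_o = 0.643: τ_max = 16T/(π d_o³ (1−k⁴)), so d_o = [16T/(π τ_allow (1−k⁴))]^(1/3) = [16·13.10/(π·1.40×10^8·0.8291)]^(1/3) = 0.008315 m.

8.31 mm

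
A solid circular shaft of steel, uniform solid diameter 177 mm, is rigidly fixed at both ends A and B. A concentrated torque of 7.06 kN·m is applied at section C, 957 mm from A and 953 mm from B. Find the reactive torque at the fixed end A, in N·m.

With uniform GJ and both ends fixed, compatibility θ_AC = θ_CB gives T_A·a = T_B·b, together with T_A + T_B = T₀.
T_A = T₀·b/(a+b) = 7060·953/1910 = 3523 N·m; T_B = 3537 N·m.

3520 N·m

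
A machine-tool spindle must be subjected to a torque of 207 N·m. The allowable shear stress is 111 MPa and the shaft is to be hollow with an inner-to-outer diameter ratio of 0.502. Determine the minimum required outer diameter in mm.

21.6 mm

For a hollow shaft with d_i/d_o = 0.502: τ_max = 16T/(π d_o³ (1−k⁴)), so d_o = [16T/(π τ_allow (1−k⁴))]^(1/3) = [16·207.0/(π·1.11×10^8·0.9365)]^(1/3) = 0.02165 m.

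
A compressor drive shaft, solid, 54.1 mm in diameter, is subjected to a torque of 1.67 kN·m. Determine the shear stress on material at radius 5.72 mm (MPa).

11.4 MPa

J = πd⁴/32 = π(0.0541)⁴/32 = 8.410×10^-7 m⁴.
Shear stress varies linearly with radius: τ = T·r/J = 1670 × 0.00572 / 8.410×10^-7 = 1.136×10^7 Pa.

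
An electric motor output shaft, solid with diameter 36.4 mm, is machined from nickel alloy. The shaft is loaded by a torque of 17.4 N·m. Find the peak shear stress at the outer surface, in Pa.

J = πd⁴/32 = π(0.0364)⁴/32 = 1.723×10^-7 m⁴.
τ_max = T·r/J = 17.40 × 0.0182 / 1.723×10^-7 = 1.837×10^6 Pa.

1.84e6 Pa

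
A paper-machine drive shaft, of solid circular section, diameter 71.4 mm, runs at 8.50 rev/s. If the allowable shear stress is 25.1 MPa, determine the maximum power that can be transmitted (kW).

J = πd⁴/32 = π(0.0714)⁴/32 = 2.551×10^-6 m⁴.
T_max = τ_allow·J/r = 2.51×10^7 × 2.551×10^-6 / 0.0357 = 1794 N·m.
ω = 2π·8.50 = 53.41 rad/s, so P_max = T_max·ω = 9.581×10^4 W.

95.8 kW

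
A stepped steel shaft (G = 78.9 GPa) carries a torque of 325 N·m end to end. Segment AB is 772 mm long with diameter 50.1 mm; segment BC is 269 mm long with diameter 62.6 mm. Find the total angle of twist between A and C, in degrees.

J_AB = π(0.0501)⁴/32 = 6.19×10^-7 m⁴; J_BC = π(0.0626)⁴/32 = 1.51×10^-6 m⁴.
θ = (T/G)·Σ L_i/J_i = (325.0/78.9×10⁹)·(0.772/6.19×10^-7 + 0.269/1.51×10^-6) = 5.876×10^-3 rad.

0.337°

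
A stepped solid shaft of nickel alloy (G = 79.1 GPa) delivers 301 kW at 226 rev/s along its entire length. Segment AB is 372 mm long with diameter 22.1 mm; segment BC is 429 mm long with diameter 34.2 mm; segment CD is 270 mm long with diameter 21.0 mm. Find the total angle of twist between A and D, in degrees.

5.10°

ω = 2π·226 = 1420 rad/s, so T = P/ω = 301×10³ / 1420 = 212.0 N·m.
J_AB = π(0.0221)⁴/32 = 2.34×10^-8 m⁴; J_BC = π(0.0342)⁴/32 = 1.34×10^-7 m⁴; J_CD = π(0.0210)⁴/32 = 1.91×10^-8 m⁴.
θ = (T/G)·Σ L_i/J_i = (212.0/79.1×10⁹)·(0.372/2.34×10^-8 + 0.429/1.34×10^-7 + 0.270/1.91×10^-8) = 0.08902 rad.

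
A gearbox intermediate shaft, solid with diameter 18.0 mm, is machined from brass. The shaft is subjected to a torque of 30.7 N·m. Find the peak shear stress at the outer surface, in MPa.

J = πd⁴/32 = π(0.0180)⁴/32 = 1.031×10^-8 m⁴.
τ_max = T·r/J = 30.70 × 0.00900 / 1.031×10^-8 = 2.681×10^7 Pa.

26.8 MPa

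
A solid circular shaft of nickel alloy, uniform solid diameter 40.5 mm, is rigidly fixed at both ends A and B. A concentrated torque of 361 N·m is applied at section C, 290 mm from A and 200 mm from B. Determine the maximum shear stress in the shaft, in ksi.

2.38 ksi

With uniform GJ and both ends fixed, compatibility θ_AC = θ_CB gives T_A·a = T_B·b, together with T_A + T_B = T₀.
T_A = T₀·b/(a+b) = 361.0·200/490.0 = 147.3 N·m; T_B = 213.7 N·m.
τ in each portion: τ_AC = 1.13×10^7 Pa, τ_CB = 1.64×10^7 Pa; maximum is in CB.
τ_max = T_CB·r/J = 213.7·0.0203/2.64×10^-7 = 1.638×10^7 Pa.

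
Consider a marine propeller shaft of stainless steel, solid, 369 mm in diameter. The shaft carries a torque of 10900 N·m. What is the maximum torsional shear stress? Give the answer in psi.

J = πd⁴/32 = π(0.369)⁴/32 = 1.820×10^-3 m⁴.
τ_max = T·r/J = 10900 × 0.184 / 1.820×10^-3 = 1.105×10^6 Pa.

160 psi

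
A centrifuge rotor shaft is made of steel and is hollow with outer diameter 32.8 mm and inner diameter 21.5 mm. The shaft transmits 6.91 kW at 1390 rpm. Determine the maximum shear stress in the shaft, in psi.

1220 psi

ω = 2π·1390/60 = 145.6 rad/s, so T = P/ω = 6.91×10³ / 145.6 = 47.47 N·m.
J = π(d_o⁴ − d_i⁴)/32 = π(0.0328⁴ − 0.0215⁴)/32 = 9.265×10^-8 m⁴.
τ_max = T·r/J = 47.47 × 0.0164 / 9.265×10^-8 = 8.403×10^6 Pa.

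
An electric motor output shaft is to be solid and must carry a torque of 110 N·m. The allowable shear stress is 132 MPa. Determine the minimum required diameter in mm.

16.2 mm

For a solid shaft τ_max = 16T/(πd³), so d = (16T/(π τ_allow))^(1/3) = (16·110.0/(π·1.32×10^8))^(1/3) = 0.01619 m.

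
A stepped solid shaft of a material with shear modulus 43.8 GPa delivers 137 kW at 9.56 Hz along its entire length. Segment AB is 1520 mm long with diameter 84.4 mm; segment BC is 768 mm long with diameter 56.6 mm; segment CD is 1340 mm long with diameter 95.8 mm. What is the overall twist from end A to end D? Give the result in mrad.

ω = 2π·9.56 = 60.07 rad/s, so T = P/ω = 137×10³ / 60.07 = 2281 N·m.
J_AB = π(0.0844)⁴/32 = 4.98×10^-6 m⁴; J_BC = π(0.0566)⁴/32 = 1.01×10^-6 m⁴; J_CD = π(0.0958)⁴/32 = 8.27×10^-6 m⁴.
θ = (T/G)·Σ L_i/J_i = (2281/43.8×10⁹)·(1.52/4.98×10^-6 + 0.768/1.01×10^-6 + 1.34/8.27×10^-6) = 0.06402 rad.

64.0 mrad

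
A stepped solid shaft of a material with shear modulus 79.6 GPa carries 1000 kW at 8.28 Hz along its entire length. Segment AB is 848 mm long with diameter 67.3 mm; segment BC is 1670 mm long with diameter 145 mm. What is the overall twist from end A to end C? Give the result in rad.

ω = 2π·8.28 = 52.02 rad/s, so T = P/ω = 1000×10³ / 52.02 = 19220 N·m.
J_AB = π(0.0673)⁴/32 = 2.01×10^-6 m⁴; J_BC = π(0.145)⁴/32 = 4.34×10^-5 m⁴.
θ = (T/G)·Σ L_i/J_i = (19220/79.6×10⁹)·(0.848/2.01×10^-6 + 1.67/4.34×10^-5) = 0.1110 rad.

0.111 rad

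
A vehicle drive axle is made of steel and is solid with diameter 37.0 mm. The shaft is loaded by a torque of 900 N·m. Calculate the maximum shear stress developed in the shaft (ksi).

13.1 ksi

J = πd⁴/32 = π(0.0370)⁴/32 = 1.840×10^-7 m⁴.
τ_max = T·r/J = 900.0 × 0.0185 / 1.840×10^-7 = 9.049×10^7 Pa.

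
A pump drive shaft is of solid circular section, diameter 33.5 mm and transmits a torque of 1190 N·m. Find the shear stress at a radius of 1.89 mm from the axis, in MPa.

J = πd⁴/32 = π(0.0335)⁴/32 = 1.236×10^-7 m⁴.
Shear stress varies linearly with radius: τ = T·r/J = 1190 × 0.00189 / 1.236×10^-7 = 1.819×10^7 Pa.

18.2 MPa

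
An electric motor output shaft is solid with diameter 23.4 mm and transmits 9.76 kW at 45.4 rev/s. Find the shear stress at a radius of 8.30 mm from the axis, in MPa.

9.65 MPa

ω = 2π·45.4 = 285.3 rad/s, so T = P/ω = 9.76×10³ / 285.3 = 34.21 N·m.
J = πd⁴/32 = π(0.0234)⁴/32 = 2.943×10^-8 m⁴.
Shear stress varies linearly with radius: τ = T·r/J = 34.21 × 0.00830 / 2.943×10^-8 = 9.648×10^6 Pa.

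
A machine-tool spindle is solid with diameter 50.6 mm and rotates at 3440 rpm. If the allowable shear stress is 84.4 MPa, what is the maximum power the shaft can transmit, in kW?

J = πd⁴/32 = π(0.0506)⁴/32 = 6.436×10^-7 m⁴.
T_max = τ_allow·J/r = 8.44×10^7 × 6.436×10^-7 / 0.0253 = 2147 N·m.
ω = 2π·3440/60 = 360.2 rad/s, so P_max = T_max·ω = 7.734×10^5 W.

773 kW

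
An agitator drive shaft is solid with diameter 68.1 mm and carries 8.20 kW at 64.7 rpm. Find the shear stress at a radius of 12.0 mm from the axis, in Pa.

6.88e6 Pa

ω = 2π·64.7/60 = 6.775 rad/s, so T = P/ω = 8.20×10³ / 6.775 = 1210 N·m.
J = πd⁴/32 = π(0.0681)⁴/32 = 2.111×10^-6 m⁴.
Shear stress varies linearly with radius: τ = T·r/J = 1210 × 0.0120 / 2.111×10^-6 = 6.878×10^6 Pa.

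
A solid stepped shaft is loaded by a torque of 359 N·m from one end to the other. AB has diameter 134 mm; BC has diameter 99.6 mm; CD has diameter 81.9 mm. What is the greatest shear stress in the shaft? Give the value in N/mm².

Under the same torque, τ_max = 16T/(πd³) is largest where d is smallest — segment CD (d = 81.9 mm).
τ_max = 16·359.0/(π·(0.0819)³) = 3.328×10^6 Pa.

3.33 N/mm²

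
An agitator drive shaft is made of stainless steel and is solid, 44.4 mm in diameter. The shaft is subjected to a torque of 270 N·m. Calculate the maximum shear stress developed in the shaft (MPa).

J = πd⁴/32 = π(0.0444)⁴/32 = 3.815×10^-7 m⁴.
τ_max = T·r/J = 270.0 × 0.0222 / 3.815×10^-7 = 1.571×10^7 Pa.

15.7 MPa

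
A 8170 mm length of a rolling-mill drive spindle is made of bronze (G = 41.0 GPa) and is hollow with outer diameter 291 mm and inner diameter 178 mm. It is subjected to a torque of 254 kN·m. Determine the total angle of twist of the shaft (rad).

J = π(d_o⁴ − d_i⁴)/32 = π(0.291⁴ − 0.178⁴)/32 = 6.054×10^-4 m⁴.
θ = T·L/(G·J) = 254000 × 8.17 / (41.0×10⁹ × 6.054×10^-4) = 0.08360 rad.

0.0836 rad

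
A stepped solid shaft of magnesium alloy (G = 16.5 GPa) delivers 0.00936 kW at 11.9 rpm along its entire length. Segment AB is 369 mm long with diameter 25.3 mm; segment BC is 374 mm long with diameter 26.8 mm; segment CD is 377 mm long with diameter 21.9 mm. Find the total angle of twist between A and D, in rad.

0.0151 rad

ω = 2π·11.9/60 = 1.246 rad/s, so T = P/ω = 0.00936×10³ / 1.246 = 7.511 N·m.
J_AB = π(0.0253)⁴/32 = 4.02×10^-8 m⁴; J_BC = π(0.0268)⁴/32 = 5.06×10^-8 m⁴; J_CD = π(0.0219)⁴/32 = 2.26×10^-8 m⁴.
θ = (T/G)·Σ L_i/J_i = (7.511/16.5×10⁹)·(0.369/4.02×10^-8 + 0.374/5.06×10^-8 + 0.377/2.26×10^-8) = 0.01514 rad.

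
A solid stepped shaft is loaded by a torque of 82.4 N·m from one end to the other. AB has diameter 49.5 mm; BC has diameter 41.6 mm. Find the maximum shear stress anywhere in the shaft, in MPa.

Under the same torque, τ_max = 16T/(πd³) is largest where d is smallest — segment BC (d = 41.6 mm).
τ_max = 16·82.40/(π·(0.0416)³) = 5.829×10^6 Pa.

5.83 MPa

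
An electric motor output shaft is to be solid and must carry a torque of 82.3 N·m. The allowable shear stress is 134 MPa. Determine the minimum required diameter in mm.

14.6 mm

For a solid shaft τ_max = 16T/(πd³), so d = (16T/(π τ_allow))^(1/3) = (16·82.30/(π·1.34×10^8))^(1/3) = 0.01462 m.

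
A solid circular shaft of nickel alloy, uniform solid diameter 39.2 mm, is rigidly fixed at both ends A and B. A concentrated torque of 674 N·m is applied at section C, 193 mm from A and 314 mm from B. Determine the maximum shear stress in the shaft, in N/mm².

35.3 N/mm²

With uniform GJ and both ends fixed, compatibility θ_AC = θ_CB gives T_A·a = T_B·b, together with T_A + T_B = T₀.
T_A = T₀·b/(a+b) = 674.0·314/507.0 = 417.4 N·m; T_B = 256.6 N·m.
τ in each portion: τ_AC = 3.53×10^7 Pa, τ_CB = 2.17×10^7 Pa; maximum is in AC.
τ_max = T_AC·r/J = 417.4·0.0196/2.32×10^-7 = 3.529×10^7 Pa.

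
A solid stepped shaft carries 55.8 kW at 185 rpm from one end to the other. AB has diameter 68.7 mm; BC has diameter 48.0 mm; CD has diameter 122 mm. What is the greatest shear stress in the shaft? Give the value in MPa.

ω = 2π·185/60 = 19.37 rad/s, so T = P/ω = 55.8×10³ / 19.37 = 2880 N·m.
Under the same torque, τ_max = 16T/(πd³) is largest where d is smallest — segment BC (d = 48.0 mm).
τ_max = 16·2880/(π·(0.0480)³) = 1.326×10^8 Pa.

133 MPa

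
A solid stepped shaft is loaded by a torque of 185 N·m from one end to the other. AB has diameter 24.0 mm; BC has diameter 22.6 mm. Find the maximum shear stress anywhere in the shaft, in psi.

Under the same torque, τ_max = 16T/(πd³) is largest where d is smallest — segment BC (d = 22.6 mm).
τ_max = 16·185.0/(π·(0.0226)³) = 8.162×10^7 Pa.

11800 psi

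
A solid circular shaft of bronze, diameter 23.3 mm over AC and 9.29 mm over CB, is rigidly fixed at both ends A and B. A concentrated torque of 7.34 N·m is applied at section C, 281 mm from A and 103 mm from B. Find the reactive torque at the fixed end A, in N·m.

6.87 N·m

Compatibility: T_A·a/J_AC = T_B·b/J_CB with T_A + T_B = T₀.
J_AC = 2.89×10^-8 m⁴, J_CB = 7.31×10^-10 m⁴, so T_A = T₀·(J_AC/a)/((J_AC/a)+(J_CB/b)) = 6.867 N·m, T_B = 0.4734 N·m.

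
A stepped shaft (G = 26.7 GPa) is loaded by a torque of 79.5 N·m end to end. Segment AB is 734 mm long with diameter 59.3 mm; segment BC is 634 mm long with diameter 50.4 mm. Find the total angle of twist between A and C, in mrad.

J_AB = π(0.0593)⁴/32 = 1.21×10^-6 m⁴; J_BC = π(0.0504)⁴/32 = 6.33×10^-7 m⁴.
θ = (T/G)·Σ L_i/J_i = (79.50/26.7×10⁹)·(0.734/1.21×10^-6 + 0.634/6.33×10^-7) = 4.780×10^-3 rad.

4.78 mrad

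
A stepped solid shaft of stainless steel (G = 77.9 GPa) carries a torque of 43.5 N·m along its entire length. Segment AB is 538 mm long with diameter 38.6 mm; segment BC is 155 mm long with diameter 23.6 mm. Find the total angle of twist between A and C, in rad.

0.00422 rad

J_AB = π(0.0386)⁴/32 = 2.18×10^-7 m⁴; J_BC = π(0.0236)⁴/32 = 3.05×10^-8 m⁴.
θ = (T/G)·Σ L_i/J_i = (43.50/77.9×10⁹)·(0.538/2.18×10^-7 + 0.155/3.05×10^-8) = 4.221×10^-3 rad.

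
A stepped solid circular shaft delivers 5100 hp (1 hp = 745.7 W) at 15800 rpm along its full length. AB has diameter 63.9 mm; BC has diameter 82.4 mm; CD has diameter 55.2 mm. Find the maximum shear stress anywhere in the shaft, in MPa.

ω = 2π·15800/60 = 1655 rad/s, so T = P/ω = 5100×745.7 / 1655 = 2299 N·m.
Under the same torque, τ_max = 16T/(πd³) is largest where d is smallest — segment CD (d = 55.2 mm).
τ_max = 16·2299/(π·(0.0552)³) = 6.960×10^7 Pa.

69.6 MPa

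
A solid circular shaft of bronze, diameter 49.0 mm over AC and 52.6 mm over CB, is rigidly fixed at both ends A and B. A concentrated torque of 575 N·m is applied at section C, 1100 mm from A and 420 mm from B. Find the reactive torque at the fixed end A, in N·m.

128 N·m

Compatibility: T_A·a/J_AC = T_B·b/J_CB with T_A + T_B = T₀.
J_AC = 5.66×10^-7 m⁴, J_CB = 7.52×10^-7 m⁴, so T_A = T₀·(J_AC/a)/((J_AC/a)+(J_CB/b)) = 128.4 N·m, T_B = 446.6 N·m.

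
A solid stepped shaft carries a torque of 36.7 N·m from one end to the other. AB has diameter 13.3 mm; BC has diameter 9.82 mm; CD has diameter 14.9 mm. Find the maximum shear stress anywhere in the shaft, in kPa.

197000 kPa

Under the same torque, τ_max = 16T/(πd³) is largest where d is smallest — segment BC (d = 9.82 mm).
τ_max = 16·36.70/(π·(0.00982)³) = 1.974×10^8 Pa.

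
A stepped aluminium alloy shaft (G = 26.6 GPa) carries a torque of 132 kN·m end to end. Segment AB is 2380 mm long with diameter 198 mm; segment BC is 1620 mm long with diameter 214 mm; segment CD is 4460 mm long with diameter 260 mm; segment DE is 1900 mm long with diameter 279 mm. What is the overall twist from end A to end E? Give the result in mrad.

182 mrad

J_AB = π(0.198)⁴/32 = 1.51×10^-4 m⁴; J_BC = π(0.214)⁴/32 = 2.06×10^-4 m⁴; J_CD = π(0.260)⁴/32 = 4.49×10^-4 m⁴; J_DE = π(0.279)⁴/32 = 5.95×10^-4 m⁴.
θ = (T/G)·Σ L_i/J_i = (132000/26.6×10⁹)·(2.38/1.51×10^-4 + 1.62/2.06×10^-4 + 4.46/4.49×10^-4 + 1.90/5.95×10^-4) = 0.1825 rad.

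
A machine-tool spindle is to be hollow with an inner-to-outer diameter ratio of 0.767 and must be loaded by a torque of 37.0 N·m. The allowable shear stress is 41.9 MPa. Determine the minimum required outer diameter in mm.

19.0 mm

For a hollow shaft with d_i/d_o = 0.767: τ_max = 16T/(π d_o³ (1−k⁴)), so d_o = [16T/(π τ_allow (1−k⁴))]^(1/3) = [16·37.00/(π·4.19×10^7·0.6539)]^(1/3) = 0.01902 m.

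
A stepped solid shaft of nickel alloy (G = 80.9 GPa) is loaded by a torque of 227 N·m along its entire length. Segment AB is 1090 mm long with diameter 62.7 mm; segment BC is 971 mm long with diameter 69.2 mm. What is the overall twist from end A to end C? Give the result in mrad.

3.23 mrad

J_AB = π(0.0627)⁴/32 = 1.52×10^-6 m⁴; J_BC = π(0.0692)⁴/32 = 2.25×10^-6 m⁴.
θ = (T/G)·Σ L_i/J_i = (227.0/80.9×10⁹)·(1.09/1.52×10^-6 + 0.971/2.25×10^-6) = 3.226×10^-3 rad.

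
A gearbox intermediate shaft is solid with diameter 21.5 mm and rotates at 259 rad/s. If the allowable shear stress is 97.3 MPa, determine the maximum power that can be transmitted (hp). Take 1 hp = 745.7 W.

J = πd⁴/32 = π(0.0215)⁴/32 = 2.098×10^-8 m⁴.
T_max = τ_allow·J/r = 9.73×10^7 × 2.098×10^-8 / 0.0107 = 189.9 N·m.
ω = 259 rad/s, so P_max = T_max·ω = 4.918×10^4 W.

65.9 hp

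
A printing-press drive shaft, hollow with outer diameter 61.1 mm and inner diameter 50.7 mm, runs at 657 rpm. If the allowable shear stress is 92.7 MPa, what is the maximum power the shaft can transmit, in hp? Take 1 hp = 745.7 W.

J = π(d_o⁴ − d_i⁴)/32 = π(0.0611⁴ − 0.0507⁴)/32 = 7.196×10^-7 m⁴.
T_max = τ_allow·J/r = 9.27×10^7 × 7.196×10^-7 / 0.0306 = 2183 N·m.
ω = 2π·657/60 = 68.80 rad/s, so P_max = T_max·ω = 1.502×10^5 W.

201 hp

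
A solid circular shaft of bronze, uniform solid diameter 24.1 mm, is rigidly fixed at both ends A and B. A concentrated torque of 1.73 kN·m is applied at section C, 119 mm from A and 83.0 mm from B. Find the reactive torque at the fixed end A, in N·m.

711 N·m

With uniform GJ and both ends fixed, compatibility θ_AC = θ_CB gives T_A·a = T_B·b, together with T_A + T_B = T₀.
T_A = T₀·b/(a+b) = 1730·83.0/202.0 = 710.8 N·m; T_B = 1019 N·m.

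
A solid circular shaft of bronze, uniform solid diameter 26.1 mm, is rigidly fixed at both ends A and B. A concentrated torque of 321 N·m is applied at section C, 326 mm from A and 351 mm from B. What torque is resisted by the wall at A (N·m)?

166 N·m

With uniform GJ and both ends fixed, compatibility θ_AC = θ_CB gives T_A·a = T_B·b, together with T_A + T_B = T₀.
T_A = T₀·b/(a+b) = 321.0·351/677.0 = 166.4 N·m; T_B = 154.6 N·m.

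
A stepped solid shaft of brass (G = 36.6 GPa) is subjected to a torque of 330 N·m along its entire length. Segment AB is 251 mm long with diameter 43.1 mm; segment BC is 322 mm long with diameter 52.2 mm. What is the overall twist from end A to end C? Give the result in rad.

0.0107 rad

J_AB = π(0.0431)⁴/32 = 3.39×10^-7 m⁴; J_BC = π(0.0522)⁴/32 = 7.29×10^-7 m⁴.
θ = (T/G)·Σ L_i/J_i = (330.0/36.6×10⁹)·(0.251/3.39×10^-7 + 0.322/7.29×10^-7) = 0.01066 rad.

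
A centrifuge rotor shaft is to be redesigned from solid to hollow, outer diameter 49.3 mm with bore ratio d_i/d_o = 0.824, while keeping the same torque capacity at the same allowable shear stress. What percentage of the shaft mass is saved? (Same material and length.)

51.5 %

Equal τ_max and T ⇒ the solid shaft needs d_s³ = d_o³(1−k⁴), so d_s = 49.3·(1−0.824⁴)^(1/3) = 40.12 mm.
Area ratio A_h/A_s = d_o²(1−k²)/d_s² = (1−k²)/(1−k⁴)^(2/3) = 0.4847.
Mass saving = 1 − 0.4847 = 51.5 %.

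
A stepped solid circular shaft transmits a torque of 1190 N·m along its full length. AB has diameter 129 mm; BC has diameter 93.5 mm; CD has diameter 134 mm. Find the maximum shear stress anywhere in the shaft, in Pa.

Under the same torque, τ_max = 16T/(πd³) is largest where d is smallest — segment BC (d = 93.5 mm).
τ_max = 16·1190/(π·(0.0935)³) = 7.415×10^6 Pa.

7.41e6 Pa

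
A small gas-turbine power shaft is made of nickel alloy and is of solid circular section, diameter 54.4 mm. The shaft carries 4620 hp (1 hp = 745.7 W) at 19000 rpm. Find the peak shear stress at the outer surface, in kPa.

54800 kPa

ω = 2π·19000/60 = 1990 rad/s, so T = P/ω = 4620×745.7 / 1990 = 1732 N·m.
J = πd⁴/32 = π(0.0544)⁴/32 = 8.598×10^-7 m⁴.
τ_max = T·r/J = 1732 × 0.0272 / 8.598×10^-7 = 5.478×10^7 Pa.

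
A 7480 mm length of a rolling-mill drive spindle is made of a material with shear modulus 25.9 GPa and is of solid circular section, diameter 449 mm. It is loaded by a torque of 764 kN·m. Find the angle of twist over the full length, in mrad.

55.3 mrad

J = πd⁴/32 = π(0.449)⁴/32 = 3.990×10^-3 m⁴.
θ = T·L/(G·J) = 764000 × 7.48 / (25.9×10⁹ × 3.990×10^-3) = 0.05530 rad.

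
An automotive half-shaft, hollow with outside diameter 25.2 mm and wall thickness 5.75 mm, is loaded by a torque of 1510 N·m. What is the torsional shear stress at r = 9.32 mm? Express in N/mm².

J = π(d_o⁴ − d_i⁴)/32 = π(0.0252⁴ − 0.0137⁴)/32 = 3.613×10^-8 m⁴.
Shear stress varies linearly with radius: τ = T·r/J = 1510 × 0.00932 / 3.613×10^-8 = 3.895×10^8 Pa.

389 N/mm²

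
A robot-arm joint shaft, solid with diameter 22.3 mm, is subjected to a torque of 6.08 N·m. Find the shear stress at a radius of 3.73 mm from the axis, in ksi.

0.135 ksi

J = πd⁴/32 = π(0.0223)⁴/32 = 2.428×10^-8 m⁴.
Shear stress varies linearly with radius: τ = T·r/J = 6.080 × 0.00373 / 2.428×10^-8 = 9.341×10^5 Pa.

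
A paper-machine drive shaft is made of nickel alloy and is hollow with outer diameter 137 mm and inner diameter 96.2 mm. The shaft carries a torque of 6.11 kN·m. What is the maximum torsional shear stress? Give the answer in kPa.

16000 kPa

J = π(d_o⁴ − d_i⁴)/32 = π(0.137⁴ − 0.0962⁴)/32 = 2.618×10^-5 m⁴.
τ_max = T·r/J = 6110 × 0.0685 / 2.618×10^-5 = 1.599×10^7 Pa.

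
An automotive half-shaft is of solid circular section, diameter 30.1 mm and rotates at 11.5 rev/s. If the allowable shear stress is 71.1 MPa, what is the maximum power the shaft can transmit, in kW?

27.5 kW

J = πd⁴/32 = π(0.0301)⁴/32 = 8.059×10^-8 m⁴.
T_max = τ_allow·J/r = 7.11×10^7 × 8.059×10^-8 / 0.0151 = 380.7 N·m.
ω = 2π·11.5 = 72.26 rad/s, so P_max = T_max·ω = 2.751×10^4 W.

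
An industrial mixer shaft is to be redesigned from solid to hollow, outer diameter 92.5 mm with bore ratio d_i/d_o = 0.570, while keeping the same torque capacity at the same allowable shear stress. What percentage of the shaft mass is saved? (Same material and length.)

27.3 %

Equal τ_max and T ⇒ the solid shaft needs d_s³ = d_o³(1−k⁴), so d_s = 92.5·(1−0.570⁴)^(1/3) = 89.12 mm.
Area ratio A_h/A_s = d_o²(1−k²)/d_s² = (1−k²)/(1−k⁴)^(2/3) = 0.7272.
Mass saving = 1 − 0.7272 = 27.3 %.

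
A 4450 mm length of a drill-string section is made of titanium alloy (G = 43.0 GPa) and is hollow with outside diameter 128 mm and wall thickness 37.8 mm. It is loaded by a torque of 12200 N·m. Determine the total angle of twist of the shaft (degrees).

J = π(d_o⁴ − d_i⁴)/32 = π(0.128⁴ − 0.0524⁴)/32 = 2.561×10^-5 m⁴.
θ = T·L/(G·J) = 12200 × 4.45 / (43.0×10⁹ × 2.561×10^-5) = 0.04929 rad.

2.82°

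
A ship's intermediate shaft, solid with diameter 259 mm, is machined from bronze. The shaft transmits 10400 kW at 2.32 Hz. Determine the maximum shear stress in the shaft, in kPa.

209000 kPa

ω = 2π·2.32 = 14.58 rad/s, so T = P/ω = 10400×10³ / 14.58 = 713500 N·m.
J = πd⁴/32 = π(0.259)⁴/32 = 4.418×10^-4 m⁴.
τ_max = T·r/J = 713500 × 0.130 / 4.418×10^-4 = 2.091×10^8 Pa.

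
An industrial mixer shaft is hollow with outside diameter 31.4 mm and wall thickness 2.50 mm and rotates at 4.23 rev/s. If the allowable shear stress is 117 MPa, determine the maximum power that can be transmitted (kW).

9.46 kW

J = π(d_o⁴ − d_i⁴)/32 = π(0.0314⁴ − 0.0264⁴)/32 = 4.775×10^-8 m⁴.
T_max = τ_allow·J/r = 1.17×10^8 × 4.775×10^-8 / 0.0157 = 355.8 N·m.
ω = 2π·4.23 = 26.58 rad/s, so P_max = T_max·ω = 9457 W.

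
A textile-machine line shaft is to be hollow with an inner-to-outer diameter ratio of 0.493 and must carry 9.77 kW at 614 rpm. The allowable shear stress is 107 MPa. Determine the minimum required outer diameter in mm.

19.7 mm

ω = 2π·614/60 = 64.30 rad/s, so T = P/ω = 9.77×10³ / 64.30 = 151.9 N·m.
For a hollow shaft with d_i/d_o = 0.493: τ_max = 16T/(π d_o³ (1−k⁴)), so d_o = [16T/(π τ_allow (1−k⁴))]^(1/3) = [16·151.9/(π·1.07×10^8·0.9409)]^(1/3) = 0.01974 m.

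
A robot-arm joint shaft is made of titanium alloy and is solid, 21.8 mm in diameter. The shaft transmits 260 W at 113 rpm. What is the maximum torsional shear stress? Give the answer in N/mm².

10.8 N/mm²

ω = 2π·113/60 = 11.83 rad/s, so T = P/ω = 260 / 11.83 = 21.97 N·m.
J = πd⁴/32 = π(0.0218)⁴/32 = 2.217×10^-8 m⁴.
τ_max = T·r/J = 21.97 × 0.0109 / 2.217×10^-8 = 1.080×10^7 Pa.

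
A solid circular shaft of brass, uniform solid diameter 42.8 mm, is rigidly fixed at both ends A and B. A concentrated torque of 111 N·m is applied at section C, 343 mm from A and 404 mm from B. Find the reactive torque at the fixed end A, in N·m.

With uniform GJ and both ends fixed, compatibility θ_AC = θ_CB gives T_A·a = T_B·b, together with T_A + T_B = T₀.
T_A = T₀·b/(a+b) = 111.0·404/747.0 = 60.03 N·m; T_B = 50.97 N·m.

60.0 N·m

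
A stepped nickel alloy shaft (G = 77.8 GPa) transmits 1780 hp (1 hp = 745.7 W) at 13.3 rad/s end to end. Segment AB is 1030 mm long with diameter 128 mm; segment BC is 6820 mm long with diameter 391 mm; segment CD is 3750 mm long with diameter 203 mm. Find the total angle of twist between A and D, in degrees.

ω = 13.3 rad/s, so T = P/ω = 1780×745.7 / 13.30 = 99800 N·m.
J_AB = π(0.128)⁴/32 = 2.64×10^-5 m⁴; J_BC = π(0.391)⁴/32 = 2.29×10^-3 m⁴; J_CD = π(0.203)⁴/32 = 1.67×10^-4 m⁴.
θ = (T/G)·Σ L_i/J_i = (99800/77.8×10⁹)·(1.03/2.64×10^-5 + 6.82/2.29×10^-3 + 3.75/1.67×10^-4) = 0.08280 rad.

4.74°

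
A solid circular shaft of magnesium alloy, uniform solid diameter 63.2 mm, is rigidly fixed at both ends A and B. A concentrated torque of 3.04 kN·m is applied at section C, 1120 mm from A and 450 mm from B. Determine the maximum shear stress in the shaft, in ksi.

6.35 ksi

With uniform GJ and both ends fixed, compatibility θ_AC = θ_CB gives T_A·a = T_B·b, together with T_A + T_B = T₀.
T_A = T₀·b/(a+b) = 3040·450/1570 = 871.3 N·m; T_B = 2169 N·m.
τ in each portion: τ_AC = 1.76×10^7 Pa, τ_CB = 4.38×10^7 Pa; maximum is in CB.
τ_max = T_CB·r/J = 2169·0.0316/1.57×10^-6 = 4.375×10^7 Pa.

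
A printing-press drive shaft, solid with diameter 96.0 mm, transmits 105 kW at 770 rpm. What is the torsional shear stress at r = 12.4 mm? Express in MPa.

1.94 MPa

ω = 2π·770/60 = 80.63 rad/s, so T = P/ω = 105×10³ / 80.63 = 1302 N·m.
J = πd⁴/32 = π(0.0960)⁴/32 = 8.338×10^-6 m⁴.
Shear stress varies linearly with radius: τ = T·r/J = 1302 × 0.0124 / 8.338×10^-6 = 1.936×10^6 Pa.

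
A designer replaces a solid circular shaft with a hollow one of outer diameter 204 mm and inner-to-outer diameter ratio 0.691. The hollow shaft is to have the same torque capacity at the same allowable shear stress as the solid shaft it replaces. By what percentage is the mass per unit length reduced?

Equal τ_max and T ⇒ the solid shaft needs d_s³ = d_o³(1−k⁴), so d_s = 204·(1−0.691⁴)^(1/3) = 187.1 mm.
Area ratio A_h/A_s = d_o²(1−k²)/d_s² = (1−k²)/(1−k⁴)^(2/3) = 0.6209.
Mass saving = 1 − 0.6209 = 37.9 %.

37.9 %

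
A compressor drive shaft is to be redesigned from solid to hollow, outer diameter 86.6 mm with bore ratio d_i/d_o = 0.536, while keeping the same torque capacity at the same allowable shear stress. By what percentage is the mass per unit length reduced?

Equal τ_max and T ⇒ the solid shaft needs d_s³ = d_o³(1−k⁴), so d_s = 86.6·(1−0.536⁴)^(1/3) = 84.15 mm.
Area ratio A_h/A_s = d_o²(1−k²)/d_s² = (1−k²)/(1−k⁴)^(2/3) = 0.7548.
Mass saving = 1 − 0.7548 = 24.5 %.

24.5 %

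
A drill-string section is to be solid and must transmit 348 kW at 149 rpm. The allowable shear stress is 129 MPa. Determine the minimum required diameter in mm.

95.8 mm

ω = 2π·149/60 = 15.60 rad/s, so T = P/ω = 348×10³ / 15.60 = 22300 N·m.
For a solid shaft τ_max = 16T/(πd³), so d = (16T/(π τ_allow))^(1/3) = (16·22300/(π·1.29×10^8))^(1/3) = 0.09585 m.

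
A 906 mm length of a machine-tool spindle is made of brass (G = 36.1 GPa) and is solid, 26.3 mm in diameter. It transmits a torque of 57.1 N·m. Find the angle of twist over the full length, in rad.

J = πd⁴/32 = π(0.0263)⁴/32 = 4.697×10^-8 m⁴.
θ = T·L/(G·J) = 57.10 × 0.906 / (36.1×10⁹ × 4.697×10^-8) = 0.03051 rad.

0.0305 rad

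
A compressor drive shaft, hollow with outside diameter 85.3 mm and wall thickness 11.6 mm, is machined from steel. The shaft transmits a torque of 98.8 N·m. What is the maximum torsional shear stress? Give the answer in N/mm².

1.13 N/mm²

J = π(d_o⁴ − d_i⁴)/32 = π(0.0853⁴ − 0.0621⁴)/32 = 3.737×10^-6 m⁴.
τ_max = T·r/J = 98.80 × 0.0427 / 3.737×10^-6 = 1.127×10^6 Pa.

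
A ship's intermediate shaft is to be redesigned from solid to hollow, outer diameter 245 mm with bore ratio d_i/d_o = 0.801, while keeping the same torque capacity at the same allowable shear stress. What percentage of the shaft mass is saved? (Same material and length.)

49.0 %

Equal τ_max and T ⇒ the solid shaft needs d_s³ = d_o³(1−k⁴), so d_s = 245·(1−0.801⁴)^(1/3) = 205.3 mm.
Area ratio A_h/A_s = d_o²(1−k²)/d_s² = (1−k²)/(1−k⁴)^(2/3) = 0.5104.
Mass saving = 1 − 0.5104 = 49.0 %.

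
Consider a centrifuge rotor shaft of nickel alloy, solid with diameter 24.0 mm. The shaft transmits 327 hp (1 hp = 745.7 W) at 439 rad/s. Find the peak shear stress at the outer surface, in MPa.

ω = 439 rad/s, so T = P/ω = 327×745.7 / 439.0 = 555.5 N·m.
J = πd⁴/32 = π(0.0240)⁴/32 = 3.257×10^-8 m⁴.
τ_max = T·r/J = 555.5 × 0.0120 / 3.257×10^-8 = 2.046×10^8 Pa.

205 MPa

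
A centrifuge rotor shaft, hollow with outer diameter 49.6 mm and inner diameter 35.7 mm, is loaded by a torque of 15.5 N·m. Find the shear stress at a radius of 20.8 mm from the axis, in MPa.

J = π(d_o⁴ − d_i⁴)/32 = π(0.0496⁴ − 0.0357⁴)/32 = 4.347×10^-7 m⁴.
Shear stress varies linearly with radius: τ = T·r/J = 15.50 × 0.0208 / 4.347×10^-7 = 7.416×10^5 Pa.

0.742 MPa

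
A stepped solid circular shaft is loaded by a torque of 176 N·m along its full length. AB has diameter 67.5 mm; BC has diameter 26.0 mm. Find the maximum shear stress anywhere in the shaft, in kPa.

Under the same torque, τ_max = 16T/(πd³) is largest where d is smallest — segment BC (d = 26.0 mm).
τ_max = 16·176.0/(π·(0.0260)³) = 5.100×10^7 Pa.

51000 kPa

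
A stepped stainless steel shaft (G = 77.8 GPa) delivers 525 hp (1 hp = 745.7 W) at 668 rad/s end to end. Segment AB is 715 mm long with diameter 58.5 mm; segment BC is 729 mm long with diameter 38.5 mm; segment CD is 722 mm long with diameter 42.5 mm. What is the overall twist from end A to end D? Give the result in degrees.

ω = 668 rad/s, so T = P/ω = 525×745.7 / 668.0 = 586.1 N·m.
J_AB = π(0.0585)⁴/32 = 1.15×10^-6 m⁴; J_BC = π(0.0385)⁴/32 = 2.16×10^-7 m⁴; J_CD = π(0.0425)⁴/32 = 3.20×10^-7 m⁴.
θ = (T/G)·Σ L_i/J_i = (586.1/77.8×10⁹)·(0.715/1.15×10^-6 + 0.729/2.16×10^-7 + 0.722/3.20×10^-7) = 0.04712 rad.

2.70°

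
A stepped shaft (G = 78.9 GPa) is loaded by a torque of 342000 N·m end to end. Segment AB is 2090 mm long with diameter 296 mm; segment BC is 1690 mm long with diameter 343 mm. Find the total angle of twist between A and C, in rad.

J_AB = π(0.296)⁴/32 = 7.54×10^-4 m⁴; J_BC = π(0.343)⁴/32 = 1.36×10^-3 m⁴.
θ = (T/G)·Σ L_i/J_i = (342000/78.9×10⁹)·(2.09/7.54×10^-4 + 1.69/1.36×10^-3) = 0.01741 rad.

0.0174 rad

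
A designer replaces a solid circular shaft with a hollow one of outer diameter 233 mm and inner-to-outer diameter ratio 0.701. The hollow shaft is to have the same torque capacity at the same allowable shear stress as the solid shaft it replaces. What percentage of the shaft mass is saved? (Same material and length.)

38.9 %

Equal τ_max and T ⇒ the solid shaft needs d_s³ = d_o³(1−k⁴), so d_s = 233·(1−0.701⁴)^(1/3) = 212.5 mm.
Area ratio A_h/A_s = d_o²(1−k²)/d_s² = (1−k²)/(1−k⁴)^(2/3) = 0.6115.
Mass saving = 1 − 0.6115 = 38.9 %.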